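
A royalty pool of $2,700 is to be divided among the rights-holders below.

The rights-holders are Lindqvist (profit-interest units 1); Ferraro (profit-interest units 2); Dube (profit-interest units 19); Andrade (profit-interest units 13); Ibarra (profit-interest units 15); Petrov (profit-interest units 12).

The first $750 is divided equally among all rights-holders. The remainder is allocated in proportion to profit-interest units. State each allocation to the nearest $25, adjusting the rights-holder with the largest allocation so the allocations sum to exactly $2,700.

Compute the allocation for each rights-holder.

Lindqvist: $150 | Ferraro: $200 | Dube: $725 | Andrade: $525 | Ibarra: $600 | Petrov: $500

First tranche $750 split equally: $125 each.
Remainder $1,950 by profit-interest units (total 62): Lindqvist 31.45 → $25; Ferraro 62.90 → $75; Dube 597.58 → $600; Andrade 408.87 → $400; Ibarra 471.77 → $475; Petrov 377.42 → $375.
Totals: Lindqvist $125 + $25 = $150; Ferraro $125 + $75 = $200; Dube $125 + $600 = $725; Andrade $125 + $400 = $525; Ibarra $125 + $475 = $600; Petrov $125 + $375 = $500.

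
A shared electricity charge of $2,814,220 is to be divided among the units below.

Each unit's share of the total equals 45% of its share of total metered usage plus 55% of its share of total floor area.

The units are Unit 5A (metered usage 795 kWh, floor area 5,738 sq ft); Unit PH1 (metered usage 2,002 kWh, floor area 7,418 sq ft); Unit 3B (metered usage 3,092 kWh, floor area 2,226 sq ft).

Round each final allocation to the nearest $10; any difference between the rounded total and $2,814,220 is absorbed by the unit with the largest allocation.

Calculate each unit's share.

Unit 5A: $748,350 | Unit PH1: $1,176,960 | Unit 3B: $888,910

Metered usage total 5,889; floor area total 15,382.
Blended shares (45% metered usage + 55% floor area): Unit 5A 0.2659; Unit PH1 0.4182; Unit 3B 0.3159.
Pro-rata amounts: Unit 5A 748,349.59; Unit PH1 1,176,959.49; Unit 3B 888,910.91.
At nearest $10: Unit 5A $748,350; Unit PH1 $1,176,960; Unit 3B $888,910. Sum = $2,814,220.
Rounded total matches; no reconciliation needed.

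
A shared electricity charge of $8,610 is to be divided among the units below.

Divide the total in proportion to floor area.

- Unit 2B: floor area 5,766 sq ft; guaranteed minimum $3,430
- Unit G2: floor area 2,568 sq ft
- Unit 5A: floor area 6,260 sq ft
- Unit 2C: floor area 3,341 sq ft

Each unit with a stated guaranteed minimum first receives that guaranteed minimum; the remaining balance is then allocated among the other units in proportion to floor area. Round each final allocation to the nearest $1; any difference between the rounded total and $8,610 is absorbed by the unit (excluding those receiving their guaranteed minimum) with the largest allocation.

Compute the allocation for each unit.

Fund the minimums — Unit 2B $3,430. Remaining pool $5,180.
Remaining pool split over remaining floor area 12,169: Unit G2 1,093.13 → $1,093; Unit 5A 2,664.71 → $2,665; Unit 2C 1,422.17 → $1,422.

Unit 2B: $3,430 | Unit G2: $1,093 | Unit 5A: $2,665 | Unit 2C: $1,422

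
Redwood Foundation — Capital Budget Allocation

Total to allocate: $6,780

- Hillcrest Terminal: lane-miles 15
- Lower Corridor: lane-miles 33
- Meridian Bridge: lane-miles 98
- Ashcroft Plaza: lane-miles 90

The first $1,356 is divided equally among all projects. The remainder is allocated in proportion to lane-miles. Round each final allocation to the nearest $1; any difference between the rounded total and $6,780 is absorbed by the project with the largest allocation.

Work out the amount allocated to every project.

Hillcrest Terminal: $684 | Lower Corridor: $1,097 | Meridian Bridge: $2,592 | Ashcroft Plaza: $2,407

First tranche $1,356 split equally: $339 each.
Remainder $5,424 by lane-miles (total 236): Hillcrest Terminal 344.75 → $345; Lower Corridor 758.44 → $758; Meridian Bridge 2,252.34 → $2,252; Ashcroft Plaza 2,068.47 → $2,068.
Rounding difference +$1 on remainder applied to Meridian Bridge.
Totals: Hillcrest Terminal $339 + $345 = $684; Lower Corridor $339 + $758 = $1,097; Meridian Bridge $339 + $2,253 = $2,592; Ashcroft Plaza $339 + $2,068 = $2,407.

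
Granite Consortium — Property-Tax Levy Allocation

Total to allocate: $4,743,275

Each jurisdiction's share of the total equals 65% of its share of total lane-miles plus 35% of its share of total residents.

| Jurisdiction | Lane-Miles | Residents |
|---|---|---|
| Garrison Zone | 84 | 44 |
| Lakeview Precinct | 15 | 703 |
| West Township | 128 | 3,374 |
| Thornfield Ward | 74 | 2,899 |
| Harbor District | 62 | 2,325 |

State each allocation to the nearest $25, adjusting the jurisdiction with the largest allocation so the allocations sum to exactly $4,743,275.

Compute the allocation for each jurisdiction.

Garrison Zone: $721,275 · Lakeview Precinct: $252,300 · West Township: $1,686,550 · Thornfield Ward: $1,143,525 · Harbor District: $939,625

Lane-miles total 363; residents total 9,345.
Composite weights (65% lane-miles + 35% residents): Garrison Zone 0.1521; Lakeview Precinct 0.0532; West Township 0.3556; Thornfield Ward 0.2411; Harbor District 0.1981.
Raw shares: Garrison Zone 721,267.91; Lakeview Precinct 252,290.49; West Township 1,686,557.48; Thornfield Ward 1,143,526.13; Harbor District 939,632.98.
After rounding ($25): Garrison Zone $721,275; Lakeview Precinct $252,300; West Township $1,686,550; Thornfield Ward $1,143,525; Harbor District $939,625. Sum = $4,743,275.
No rounding difference to absorb.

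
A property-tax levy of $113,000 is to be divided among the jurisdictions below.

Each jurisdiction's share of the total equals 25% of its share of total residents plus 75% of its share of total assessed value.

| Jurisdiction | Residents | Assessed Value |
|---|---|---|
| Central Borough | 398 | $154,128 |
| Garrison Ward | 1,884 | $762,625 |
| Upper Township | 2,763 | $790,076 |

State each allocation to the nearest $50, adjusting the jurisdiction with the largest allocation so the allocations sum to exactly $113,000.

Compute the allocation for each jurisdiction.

Totals — residents 5,045, assessed value 1,706,829.
Blended shares (25% residents + 75% assessed value): Central Borough 0.0874; Garrison Ward 0.4285; Upper Township 0.4841.
Pro-rata amounts: Central Borough 9,881.63; Garrison Ward 48,416.64; Upper Township 54,701.73.
Rounded to nearest $50: Central Borough $9,900; Garrison Ward $48,400; Upper Township $54,700. Sum = $113,000.
Rounded total matches; no reconciliation needed.

Central Borough: $9,900 | Garrison Ward: $48,400 | Upper Township: $54,700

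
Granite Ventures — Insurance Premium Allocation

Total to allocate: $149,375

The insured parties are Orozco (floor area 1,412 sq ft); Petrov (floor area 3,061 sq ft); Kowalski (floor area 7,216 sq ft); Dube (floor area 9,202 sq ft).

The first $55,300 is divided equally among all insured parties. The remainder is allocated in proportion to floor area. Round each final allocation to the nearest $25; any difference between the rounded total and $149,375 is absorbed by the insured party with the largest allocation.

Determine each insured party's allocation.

$55,300 shared equally gives $13,825 per insured party.
Remainder $94,075 by floor area (total 20,891): Orozco 6,358.43 → $6,350; Petrov 13,784.10 → $13,775; Kowalski 32,494.62 → $32,500; Dube 41,437.85 → $41,450.
Totals: Orozco $13,825 + $6,350 = $20,175; Petrov $13,825 + $13,775 = $27,600; Kowalski $13,825 + $32,500 = $46,325; Dube $13,825 + $41,450 = $55,275.

Orozco: $20,175; Petrov: $27,600; Kowalski: $46,325; Dube: $55,275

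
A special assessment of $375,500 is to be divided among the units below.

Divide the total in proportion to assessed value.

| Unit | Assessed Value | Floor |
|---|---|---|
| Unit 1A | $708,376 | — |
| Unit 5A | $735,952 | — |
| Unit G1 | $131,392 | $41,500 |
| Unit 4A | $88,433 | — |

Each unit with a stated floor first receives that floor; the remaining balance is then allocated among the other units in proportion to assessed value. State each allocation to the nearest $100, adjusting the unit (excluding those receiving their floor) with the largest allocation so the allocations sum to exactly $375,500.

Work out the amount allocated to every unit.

Fund the minimums — Unit G1 $41,500. Remaining pool $334,000.
Remaining pool split over remaining assessed value 1,532,761: Unit 1A 154,360.39 → $154,400; Unit 5A 160,369.40 → $160,400; Unit 4A 19,270.21 → $19,300.
Rounding difference −$100 applied to Unit 5A → $160,300.

Unit 1A: $154,400 · Unit 5A: $160,300 · Unit G1: $41,500 · Unit 4A: $19,300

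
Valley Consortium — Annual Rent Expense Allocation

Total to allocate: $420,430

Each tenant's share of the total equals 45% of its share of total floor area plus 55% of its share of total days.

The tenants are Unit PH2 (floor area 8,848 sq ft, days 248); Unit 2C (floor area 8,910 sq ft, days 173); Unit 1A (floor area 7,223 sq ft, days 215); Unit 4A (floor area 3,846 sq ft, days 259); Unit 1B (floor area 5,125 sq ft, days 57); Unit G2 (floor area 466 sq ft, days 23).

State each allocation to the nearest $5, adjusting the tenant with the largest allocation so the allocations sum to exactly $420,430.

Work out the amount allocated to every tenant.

Unit PH2: $107,460 | Unit 2C: $90,005 | Unit 1A: $90,695 | Unit 4A: $82,565 | Unit 1B: $41,690 | Unit G2: $8,015

Totals — floor area 34,418, days 975.
Blended shares (45% floor area + 55% days): Unit PH2 0.2556; Unit 2C 0.2141; Unit 1A 0.2157; Unit 4A 0.1964; Unit 1B 0.0992; Unit G2 0.0191.
Proportional shares: Unit PH2 107,453.96; Unit 2C 90,007.34; Unit 1A 90,694.97; Unit 4A 82,567.11; Unit 1B 41,690.23; Unit G2 8,016.38.
At nearest $5: Unit PH2 $107,455; Unit 2C $90,005; Unit 1A $90,695; Unit 4A $82,565; Unit 1B $41,690; Unit G2 $8,015. Sum = $420,425.
Difference $420,430 − $420,425 = +$5 applied to largest allocation (Unit PH2): Unit PH2 becomes $107,460.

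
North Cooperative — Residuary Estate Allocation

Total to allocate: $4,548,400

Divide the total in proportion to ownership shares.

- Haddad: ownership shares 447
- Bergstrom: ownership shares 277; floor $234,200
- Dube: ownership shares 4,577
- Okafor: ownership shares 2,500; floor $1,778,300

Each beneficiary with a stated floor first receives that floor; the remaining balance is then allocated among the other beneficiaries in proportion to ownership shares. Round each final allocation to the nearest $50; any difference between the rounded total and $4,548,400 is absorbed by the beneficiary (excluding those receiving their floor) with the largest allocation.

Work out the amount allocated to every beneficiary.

Haddad: $225,650; Bergstrom: $234,200; Dube: $2,310,250; Okafor: $1,778,300

Guaranteed amounts: Bergstrom $234,200; Okafor $1,778,300. Balance $2,535,900.
Balance split over remaining ownership shares 5,024: Haddad 225,626.45 → $225,650; Dube 2,310,273.55 → $2,310,250.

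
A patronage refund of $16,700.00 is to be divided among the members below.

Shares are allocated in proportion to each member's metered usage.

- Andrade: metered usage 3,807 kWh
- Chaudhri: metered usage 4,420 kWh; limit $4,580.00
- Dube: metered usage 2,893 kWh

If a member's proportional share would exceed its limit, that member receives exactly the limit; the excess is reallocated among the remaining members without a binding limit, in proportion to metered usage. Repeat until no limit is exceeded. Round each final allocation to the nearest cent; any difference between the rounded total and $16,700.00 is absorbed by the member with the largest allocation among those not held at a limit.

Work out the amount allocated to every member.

Metered usage total: 11,120.
Unconstrained shares: Andrade 5,717.3471; Chaudhri 6,637.9496; Dube 4,344.7032.
Capped: Chaudhri ($4,580.00); residual $12,120.00 reallocated over remaining metered usage 6,700.
Remaining shares: Andrade 6,886.6925 → $6,886.69; Dube 5,233.3075 → $5,233.31.

Andrade: $6,886.69; Chaudhri: $4,580.00; Dube: $5,233.31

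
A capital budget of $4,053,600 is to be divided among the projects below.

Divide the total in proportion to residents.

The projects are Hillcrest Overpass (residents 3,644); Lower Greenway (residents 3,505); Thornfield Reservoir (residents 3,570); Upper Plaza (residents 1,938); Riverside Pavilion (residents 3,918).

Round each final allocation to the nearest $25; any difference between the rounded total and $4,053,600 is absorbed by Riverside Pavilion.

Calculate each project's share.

Hillcrest Overpass: $891,175 | Lower Greenway: $857,175 | Thornfield Reservoir: $873,075 | Upper Plaza: $473,950 | Riverside Pavilion: $958,225

Total residents = 16,575.
Raw shares: Hillcrest Overpass 3,644/16,575 × $4,053,600 = 891,180.60; Lower Greenway 3,505/16,575 × $4,053,600 = 857,186.61; Thornfield Reservoir 3,570/16,575 × $4,053,600 = 873,083.08; Upper Plaza 1,938/16,575 × $4,053,600 = 473,959.38; Riverside Pavilion 3,918/16,575 × $4,053,600 = 958,190.33.
Rounded to nearest $25: Hillcrest Overpass $891,175; Lower Greenway $857,175; Thornfield Reservoir $873,075; Upper Plaza $473,950; Riverside Pavilion $958,200. Sum = $4,053,575.
Difference $4,053,600 − $4,053,575 = +$25 applied to Riverside Pavilion: Riverside Pavilion becomes $958,225.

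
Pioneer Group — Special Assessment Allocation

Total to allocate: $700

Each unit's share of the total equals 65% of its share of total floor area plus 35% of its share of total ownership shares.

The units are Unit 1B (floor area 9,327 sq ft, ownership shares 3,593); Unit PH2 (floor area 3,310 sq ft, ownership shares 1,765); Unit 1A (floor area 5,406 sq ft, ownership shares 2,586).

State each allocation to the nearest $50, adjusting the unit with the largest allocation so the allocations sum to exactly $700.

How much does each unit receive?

Totals — floor area 18,043, ownership shares 7,944.
Combined weights (65% floor area + 35% ownership shares): Unit 1B 0.4943; Unit PH2 0.1970; Unit 1A 0.3087.
Proportional shares: Unit 1B 346.02; Unit PH2 137.90; Unit 1A 216.08.
Rounded to nearest $50: Unit 1B $350; Unit PH2 $150; Unit 1A $200. Sum = $700.
Sum already equals the total — no adjustment.

Unit 1B: $350; Unit PH2: $150; Unit 1A: $200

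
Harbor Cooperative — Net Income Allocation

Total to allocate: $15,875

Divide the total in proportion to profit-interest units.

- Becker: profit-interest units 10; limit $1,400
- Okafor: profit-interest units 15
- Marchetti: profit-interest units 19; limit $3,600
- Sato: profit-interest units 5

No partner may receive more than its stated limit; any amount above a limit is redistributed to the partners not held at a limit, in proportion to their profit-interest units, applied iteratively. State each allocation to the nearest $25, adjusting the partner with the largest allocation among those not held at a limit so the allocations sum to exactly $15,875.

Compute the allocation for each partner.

Profit-interest units total: 49.
Proportional shares (ignoring caps): Becker 3,239.80; Okafor 4,859.69; Marchetti 6,155.61; Sato 1,619.90.
Capped: Becker ($1,400), Marchetti ($3,600); residual $10,875 reallocated over remaining profit-interest units 20.
Remaining shares: Okafor 8,156.25 → $8,150; Sato 2,718.75 → $2,725.

Becker: $1,400 · Okafor: $8,150 · Marchetti: $3,600 · Sato: $2,725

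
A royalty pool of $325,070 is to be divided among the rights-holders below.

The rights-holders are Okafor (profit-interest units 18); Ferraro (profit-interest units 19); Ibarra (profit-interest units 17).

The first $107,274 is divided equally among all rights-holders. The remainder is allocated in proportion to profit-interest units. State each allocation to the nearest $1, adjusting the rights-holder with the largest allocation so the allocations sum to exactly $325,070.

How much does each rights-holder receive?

Equal tier: $107,274 ÷ 3 = $35,758 apiece.
Remainder $217,796 by profit-interest units (total 54): Okafor 72,598.67 → $72,599; Ferraro 76,631.93 → $76,632; Ibarra 68,565.41 → $68,565.
Totals: Okafor $35,758 + $72,599 = $108,357; Ferraro $35,758 + $76,632 = $112,390; Ibarra $35,758 + $68,565 = $104,323.

Okafor: $108,357; Ferraro: $112,390; Ibarra: $104,323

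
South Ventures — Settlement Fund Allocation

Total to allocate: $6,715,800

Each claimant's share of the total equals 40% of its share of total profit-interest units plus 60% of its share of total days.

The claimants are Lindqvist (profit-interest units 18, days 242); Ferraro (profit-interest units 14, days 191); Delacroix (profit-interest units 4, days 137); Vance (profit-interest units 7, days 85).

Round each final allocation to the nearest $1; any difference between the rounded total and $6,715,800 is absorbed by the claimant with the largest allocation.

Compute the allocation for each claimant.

Profit-interest units total 43; days total 655.
Blended shares (40% profit-interest units + 60% days): Lindqvist 0.3891; Ferraro 0.3052; Delacroix 0.1627; Vance 0.1430.
Pro-rata amounts: Lindqvist 2,613,260.49; Ferraro 2,049,624.49; Delacroix 1,092,697.4997; Vance 960,217.53.
At nearest $1: Lindqvist $2,613,260; Ferraro $2,049,624; Delacroix $1,092,697; Vance $960,218. Sum = $6,715,799.
Difference $6,715,800 − $6,715,799 = +$1 applied to largest allocation (Lindqvist): Lindqvist becomes $2,613,261.

Lindqvist: $2,613,261; Ferraro: $2,049,624; Delacroix: $1,092,697; Vance: $960,218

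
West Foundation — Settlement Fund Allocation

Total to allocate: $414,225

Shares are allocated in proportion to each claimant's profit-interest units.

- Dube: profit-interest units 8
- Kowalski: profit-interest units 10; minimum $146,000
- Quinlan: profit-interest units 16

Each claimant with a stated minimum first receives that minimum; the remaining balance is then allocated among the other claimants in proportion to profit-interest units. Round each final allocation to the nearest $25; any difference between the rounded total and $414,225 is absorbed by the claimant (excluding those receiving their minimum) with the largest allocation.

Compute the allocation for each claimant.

Minimums first: Kowalski $146,000. Balance $268,225.
Balance split over remaining profit-interest units 24: Dube 89,408.33 → $89,400; Quinlan 178,816.67 → $178,825.

Dube: $89,400 | Kowalski: $146,000 | Quinlan: $178,825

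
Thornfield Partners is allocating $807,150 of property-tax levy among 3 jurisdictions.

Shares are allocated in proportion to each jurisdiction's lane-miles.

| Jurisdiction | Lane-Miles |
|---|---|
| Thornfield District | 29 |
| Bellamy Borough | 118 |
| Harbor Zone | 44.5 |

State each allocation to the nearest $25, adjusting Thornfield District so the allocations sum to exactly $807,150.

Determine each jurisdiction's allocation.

Thornfield District: $122,250 · Bellamy Borough: $497,350 · Harbor Zone: $187,550

Lane-miles total: 191.5.
Raw shares: Thornfield District 29/191.5 × $807,150 = 122,231.59; Bellamy Borough 118/191.5 × $807,150 = 497,356.14; Harbor Zone 44.5/191.5 × $807,150 = 187,562.27.
Rounded to nearest $25: Thornfield District $122,225; Bellamy Borough $497,350; Harbor Zone $187,550. Sum = $807,125.
Difference $807,150 − $807,125 = +$25 applied to Thornfield District: Thornfield District becomes $122,250.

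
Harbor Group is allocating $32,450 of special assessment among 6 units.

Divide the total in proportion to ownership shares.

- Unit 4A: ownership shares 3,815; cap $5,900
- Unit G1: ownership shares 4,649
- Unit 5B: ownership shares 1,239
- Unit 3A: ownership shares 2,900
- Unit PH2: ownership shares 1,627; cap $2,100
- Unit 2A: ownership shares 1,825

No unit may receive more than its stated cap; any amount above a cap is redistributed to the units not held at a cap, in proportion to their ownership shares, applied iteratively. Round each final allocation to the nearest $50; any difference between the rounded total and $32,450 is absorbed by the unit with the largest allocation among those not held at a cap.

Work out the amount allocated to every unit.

Ownership shares total: 16,055.
Pro-rata shares before constraints: Unit 4A 7,710.79; Unit G1 9,396.45; Unit 5B 2,504.24; Unit 3A 5,861.41; Unit PH2 3,288.46; Unit 2A 3,688.65.
Held at cap: Unit 4A ($5,900), Unit PH2 ($2,100); residual $24,450 reallocated over remaining ownership shares 10,613.
Remaining shares: Unit G1 10,710.27 → $10,700; Unit 5B 2,854.38 → $2,850; Unit 3A 6,680.96 → $6,700; Unit 2A 4,204.40 → $4,200.

Unit 4A: $5,900 | Unit G1: $10,700 | Unit 5B: $2,850 | Unit 3A: $6,700 | Unit PH2: $2,100 | Unit 2A: $4,200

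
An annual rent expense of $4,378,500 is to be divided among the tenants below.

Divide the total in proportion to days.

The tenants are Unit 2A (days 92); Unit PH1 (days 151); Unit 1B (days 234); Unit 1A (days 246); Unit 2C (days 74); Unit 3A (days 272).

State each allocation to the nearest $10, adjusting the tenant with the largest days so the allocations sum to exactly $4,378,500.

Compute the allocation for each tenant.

Unit 2A: $376,820 · Unit PH1: $618,480 · Unit 1B: $958,440 · Unit 1A: $1,007,590 · Unit 2C: $303,100 · Unit 3A: $1,114,070

Total days = 92 + 151 + 234 + 246 + 74 + 272 = 1,069.
Unrounded shares: Unit 2A 376,821.33; Unit PH1 618,478.48; Unit 1B 958,436.86; Unit 1A 1,007,587.46; Unit 2C 303,095.42; Unit 3A 1,114,080.45.
At nearest $10: Unit 2A $376,820; Unit PH1 $618,480; Unit 1B $958,440; Unit 1A $1,007,590; Unit 2C $303,100; Unit 3A $1,114,080. Sum = $4,378,510.
Difference $4,378,500 − $4,378,510 = −$10 applied to largest days (Unit 3A): Unit 3A becomes $1,114,070.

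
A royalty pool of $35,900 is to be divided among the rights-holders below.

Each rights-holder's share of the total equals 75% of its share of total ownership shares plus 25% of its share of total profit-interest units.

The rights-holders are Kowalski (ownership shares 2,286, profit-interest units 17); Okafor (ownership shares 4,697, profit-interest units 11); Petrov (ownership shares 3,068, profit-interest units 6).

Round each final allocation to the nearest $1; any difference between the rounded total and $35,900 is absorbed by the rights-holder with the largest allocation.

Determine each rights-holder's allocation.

Ownership shares total 10,051; profit-interest units total 34.
Combined weights (75% ownership shares + 25% profit-interest units): Kowalski 0.2956; Okafor 0.4314; Petrov 0.2731.
Unrounded shares: Kowalski 10,611.32; Okafor 15,486.18; Petrov 9,802.498.
At nearest $1: Kowalski $10,611; Okafor $15,486; Petrov $9,802. Sum = $35,899.
Difference $35,900 − $35,899 = +$1 applied to largest allocation (Okafor): Okafor becomes $15,487.

Kowalski: $10,611 | Okafor: $15,487 | Petrov: $9,802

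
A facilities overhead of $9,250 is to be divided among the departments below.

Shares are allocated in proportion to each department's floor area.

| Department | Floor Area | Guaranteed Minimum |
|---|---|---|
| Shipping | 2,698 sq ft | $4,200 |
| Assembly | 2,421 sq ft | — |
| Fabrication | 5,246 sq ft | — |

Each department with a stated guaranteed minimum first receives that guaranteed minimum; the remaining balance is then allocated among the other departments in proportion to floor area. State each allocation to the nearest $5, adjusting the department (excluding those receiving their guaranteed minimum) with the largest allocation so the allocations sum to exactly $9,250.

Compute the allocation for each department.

Shipping: $4,200 | Assembly: $1,595 | Fabrication: $3,455

Fund the minimums — Shipping $4,200. Balance $5,050.
Balance split over remaining floor area 7,667: Assembly 1,594.63 → $1,595; Fabrication 3,455.37 → $3,455.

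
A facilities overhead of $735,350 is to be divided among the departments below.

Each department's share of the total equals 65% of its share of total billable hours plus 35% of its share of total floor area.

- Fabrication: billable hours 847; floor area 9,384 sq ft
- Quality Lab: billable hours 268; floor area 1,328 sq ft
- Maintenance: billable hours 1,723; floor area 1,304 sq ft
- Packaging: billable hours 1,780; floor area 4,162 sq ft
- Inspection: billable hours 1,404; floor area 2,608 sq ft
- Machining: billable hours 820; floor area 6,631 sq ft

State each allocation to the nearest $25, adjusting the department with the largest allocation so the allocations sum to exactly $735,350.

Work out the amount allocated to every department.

Totals — billable hours 6,842, floor area 25,417.
Composite weights (65% billable hours + 35% floor area): Fabrication 0.2097; Quality Lab 0.0437; Maintenance 0.1816; Packaging 0.2264; Inspection 0.1693; Machining 0.1692.
Unrounded shares: Fabrication 154,193.22; Quality Lab 32,169.62; Maintenance 133,571.92; Packaging 166,494.00; Inspection 124,491.10; Machining 124,430.14.
After rounding ($25): Fabrication $154,200; Quality Lab $32,175; Maintenance $133,575; Packaging $166,500; Inspection $124,500; Machining $124,425. Sum = $735,375.
Difference $735,350 − $735,375 = −$25 applied to largest allocation (Packaging): Packaging becomes $166,475.

Fabrication: $154,200 · Quality Lab: $32,175 · Maintenance: $133,575 · Packaging: $166,475 · Inspection: $124,500 · Machining: $124,425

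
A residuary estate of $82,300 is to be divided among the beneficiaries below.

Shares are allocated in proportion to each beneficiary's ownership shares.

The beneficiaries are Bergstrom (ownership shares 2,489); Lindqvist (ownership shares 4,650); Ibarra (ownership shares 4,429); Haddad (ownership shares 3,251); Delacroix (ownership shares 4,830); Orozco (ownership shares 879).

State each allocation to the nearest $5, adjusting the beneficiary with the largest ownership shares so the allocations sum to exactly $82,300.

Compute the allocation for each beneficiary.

Total ownership shares = 20,528.
Unrounded shares: Bergstrom 2,489/20,528 × $82,300 = 9,978.79; Lindqvist 4,650/20,528 × $82,300 = 18,642.59; Ibarra 4,429/20,528 × $82,300 = 17,756.56; Haddad 3,251/20,528 × $82,300 = 13,033.77; Delacroix 4,830/20,528 × $82,300 = 19,364.23; Orozco 879/20,528 × $82,300 = 3,524.05.
At nearest $5: Bergstrom $9,980; Lindqvist $18,645; Ibarra $17,755; Haddad $13,035; Delacroix $19,365; Orozco $3,525. Sum = $82,305.
Difference $82,300 − $82,305 = −$5 applied to largest ownership shares (Delacroix): Delacroix becomes $19,360.

Bergstrom: $9,980 · Lindqvist: $18,645 · Ibarra: $17,755 · Haddad: $13,035 · Delacroix: $19,360 · Orozco: $3,525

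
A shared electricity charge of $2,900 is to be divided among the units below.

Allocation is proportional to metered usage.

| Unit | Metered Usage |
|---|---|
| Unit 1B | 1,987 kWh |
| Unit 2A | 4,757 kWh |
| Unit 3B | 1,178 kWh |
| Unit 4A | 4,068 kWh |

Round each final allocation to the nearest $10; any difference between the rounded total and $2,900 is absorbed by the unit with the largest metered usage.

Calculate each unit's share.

Unit 1B: $480 · Unit 2A: $1,160 · Unit 3B: $280 · Unit 4A: $980

Metered usage total: 11,990.
Proportional shares: Unit 1B 1,987/11,990 × $2,900 = 480.59; Unit 2A 4,757/11,990 × $2,900 = 1,150.57; Unit 3B 1,178/11,990 × $2,900 = 284.92; Unit 4A 4,068/11,990 × $2,900 = 983.92.
At nearest $10: Unit 1B $480; Unit 2A $1,150; Unit 3B $280; Unit 4A $980. Sum = $2,890.
Difference $2,900 − $2,890 = +$10 applied to largest metered usage (Unit 2A): Unit 2A becomes $1,160.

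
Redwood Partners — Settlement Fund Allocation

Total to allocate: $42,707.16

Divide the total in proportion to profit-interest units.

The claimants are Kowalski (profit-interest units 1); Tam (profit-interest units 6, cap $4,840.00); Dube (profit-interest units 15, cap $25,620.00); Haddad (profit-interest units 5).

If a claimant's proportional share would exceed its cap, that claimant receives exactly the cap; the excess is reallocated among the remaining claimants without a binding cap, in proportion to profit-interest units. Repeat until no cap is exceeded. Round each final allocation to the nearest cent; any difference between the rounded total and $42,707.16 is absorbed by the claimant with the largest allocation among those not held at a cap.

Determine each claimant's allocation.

Kowalski: $2,041.19 | Tam: $4,840.00 | Dube: $25,620.00 | Haddad: $10,205.97

Profit-interest units total: 27.
Pro-rata shares before constraints: Kowalski 1,581.7467; Tam 9,490.4800; Dube 23,726.2000; Haddad 7,908.7333.
Cap binds for Tam ($4,840.00); remaining pool $37,867.16 reallocated over remaining profit-interest units 21.
Cap binds for Dube ($25,620.00); remaining pool $12,247.16 reallocated over remaining profit-interest units 6.
Redistributed shares: Kowalski 2,041.1933 → $2,041.19; Haddad 10,205.9667 → $10,205.97.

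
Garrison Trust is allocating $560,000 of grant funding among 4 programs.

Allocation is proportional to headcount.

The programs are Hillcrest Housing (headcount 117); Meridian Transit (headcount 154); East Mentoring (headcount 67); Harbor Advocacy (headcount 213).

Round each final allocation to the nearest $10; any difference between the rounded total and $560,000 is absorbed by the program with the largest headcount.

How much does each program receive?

Hillcrest Housing: $118,910 · Meridian Transit: $156,520 · East Mentoring: $68,090 · Harbor Advocacy: $216,480

Sum of headcount: 117 + 154 + 67 + 213 = 551.
Raw shares: Hillcrest Housing 118,911.07; Meridian Transit 156,515.43; East Mentoring 68,094.37; Harbor Advocacy 216,479.13.
After rounding ($10): Hillcrest Housing $118,910; Meridian Transit $156,520; East Mentoring $68,090; Harbor Advocacy $216,480. Sum = $560,000.
No rounding difference to absorb.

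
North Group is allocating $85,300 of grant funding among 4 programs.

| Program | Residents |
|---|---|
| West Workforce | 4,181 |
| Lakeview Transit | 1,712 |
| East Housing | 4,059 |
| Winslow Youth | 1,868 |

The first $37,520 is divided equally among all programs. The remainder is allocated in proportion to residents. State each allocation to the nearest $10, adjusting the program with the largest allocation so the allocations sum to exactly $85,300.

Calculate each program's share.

West Workforce: $26,280 · Lakeview Transit: $16,300 · East Housing: $25,790 · Winslow Youth: $16,930

Equal tier: $37,520 ÷ 4 = $9,380 apiece.
Remainder $47,780 by residents (total 11,820): West Workforce 16,900.86 → $16,900; Lakeview Transit 6,920.42 → $6,920; East Housing 16,407.70 → $16,410; Winslow Youth 7,551.02 → $7,550.
Totals: West Workforce $9,380 + $16,900 = $26,280; Lakeview Transit $9,380 + $6,920 = $16,300; East Housing $9,380 + $16,410 = $25,790; Winslow Youth $9,380 + $7,550 = $16,930.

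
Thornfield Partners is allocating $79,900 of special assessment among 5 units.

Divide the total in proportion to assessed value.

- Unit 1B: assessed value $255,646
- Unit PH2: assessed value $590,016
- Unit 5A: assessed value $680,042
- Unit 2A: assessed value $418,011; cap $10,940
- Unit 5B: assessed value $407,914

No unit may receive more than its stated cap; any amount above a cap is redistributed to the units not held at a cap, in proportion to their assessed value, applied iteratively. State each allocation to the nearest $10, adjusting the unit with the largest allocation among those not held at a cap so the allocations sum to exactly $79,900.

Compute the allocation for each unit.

Unit 1B: $9,120 | Unit PH2: $21,040 | Unit 5A: $24,250 | Unit 2A: $10,940 | Unit 5B: $14,550

Sum of assessed value: 2,351,629.
Unconstrained shares: Unit 1B 8,685.94; Unit PH2 20,046.65; Unit 5A 23,105.41; Unit 2A 14,202.53; Unit 5B 13,859.47.
Capped: Unit 2A ($10,940); residual $68,960 reallocated over remaining assessed value 1,933,618.
Shares after redistribution: Unit 1B 9,117.29 → $9,120; Unit PH2 21,042.16 → $21,040; Unit 5A 24,252.82 → $24,250; Unit 5B 14,547.73 → $14,550.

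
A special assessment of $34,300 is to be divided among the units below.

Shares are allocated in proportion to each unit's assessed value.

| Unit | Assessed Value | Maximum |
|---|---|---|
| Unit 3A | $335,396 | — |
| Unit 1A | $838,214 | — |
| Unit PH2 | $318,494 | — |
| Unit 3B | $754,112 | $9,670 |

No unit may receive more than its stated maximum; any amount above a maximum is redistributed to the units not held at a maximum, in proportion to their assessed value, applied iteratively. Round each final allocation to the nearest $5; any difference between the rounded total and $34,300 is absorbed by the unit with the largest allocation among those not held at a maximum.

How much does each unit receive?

Unit 3A: $5,535 | Unit 1A: $13,840 | Unit PH2: $5,255 | Unit 3B: $9,670

Assessed value total: 2,246,216.
Proportional shares (ignoring caps): Unit 3A 5,121.54; Unit 1A 12,799.63; Unit PH2 4,863.44; Unit 3B 11,515.38.
Cap binds for Unit 3B ($9,670); balance $24,630 reallocated over remaining assessed value 1,492,104.
Remaining shares: Unit 3A 5,536.35 → $5,535; Unit 1A 13,836.31 → $13,835; Unit PH2 5,257.35 → $5,255.
Rounding difference +$5 applied to Unit 1A → $13,840.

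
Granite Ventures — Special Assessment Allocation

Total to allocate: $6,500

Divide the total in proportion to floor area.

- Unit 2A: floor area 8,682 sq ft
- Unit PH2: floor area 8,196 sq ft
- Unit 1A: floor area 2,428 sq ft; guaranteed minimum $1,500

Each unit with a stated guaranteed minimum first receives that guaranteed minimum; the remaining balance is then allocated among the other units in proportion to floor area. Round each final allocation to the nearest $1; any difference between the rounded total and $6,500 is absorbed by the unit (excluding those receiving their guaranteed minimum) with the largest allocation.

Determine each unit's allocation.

Minimums first: Unit 1A $1,500. Remaining pool $5,000.
Remaining pool split over remaining floor area 16,878: Unit 2A 2,571.99 → $2,572; Unit PH2 2,428.01 → $2,428.

Unit 2A: $2,572 · Unit PH2: $2,428 · Unit 1A: $1,500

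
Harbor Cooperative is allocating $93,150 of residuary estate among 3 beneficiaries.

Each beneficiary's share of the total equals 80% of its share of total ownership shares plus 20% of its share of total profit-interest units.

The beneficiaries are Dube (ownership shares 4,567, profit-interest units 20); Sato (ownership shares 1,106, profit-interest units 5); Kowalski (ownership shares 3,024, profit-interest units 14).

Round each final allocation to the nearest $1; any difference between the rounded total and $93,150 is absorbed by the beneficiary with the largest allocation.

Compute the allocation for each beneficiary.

Totals — ownership shares 8,697, profit-interest units 39.
Composite weights (80% ownership shares + 20% profit-interest units): Dube 0.5227; Sato 0.1274; Kowalski 0.3500.
Raw shares: Dube 48,686.06; Sato 11,865.19; Kowalski 32,598.75.
Rounded to nearest $1: Dube $48,686; Sato $11,865; Kowalski $32,599. Sum = $93,150.
No rounding difference to absorb.

Dube: $48,686; Sato: $11,865; Kowalski: $32,599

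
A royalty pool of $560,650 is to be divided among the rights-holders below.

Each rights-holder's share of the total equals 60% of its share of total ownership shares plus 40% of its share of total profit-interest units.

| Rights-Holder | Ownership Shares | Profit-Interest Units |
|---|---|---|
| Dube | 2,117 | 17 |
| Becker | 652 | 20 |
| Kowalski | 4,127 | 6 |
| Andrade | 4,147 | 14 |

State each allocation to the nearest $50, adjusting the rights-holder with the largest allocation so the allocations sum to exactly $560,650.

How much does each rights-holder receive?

Ownership shares total 11,043; profit-interest units total 57.
Combined weights (60% ownership shares + 40% profit-interest units): Dube 0.2343; Becker 0.1758; Kowalski 0.2663; Andrade 0.3236.
Raw shares: Dube 131,372.26; Becker 98,548.83; Kowalski 149,322.29; Andrade 181,406.62.
Rounded to nearest $50: Dube $131,350; Becker $98,550; Kowalski $149,300; Andrade $181,400. Sum = $560,600.
Difference $560,650 − $560,600 = +$50 applied to largest allocation (Andrade): Andrade becomes $181,450.

Dube: $131,350 | Becker: $98,550 | Kowalski: $149,300 | Andrade: $181,450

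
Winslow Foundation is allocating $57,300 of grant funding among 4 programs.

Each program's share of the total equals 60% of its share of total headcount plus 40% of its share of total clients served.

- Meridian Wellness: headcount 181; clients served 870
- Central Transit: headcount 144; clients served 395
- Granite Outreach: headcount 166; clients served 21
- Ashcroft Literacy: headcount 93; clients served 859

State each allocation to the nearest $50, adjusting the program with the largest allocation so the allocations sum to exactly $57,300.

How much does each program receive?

Headcount total 584; clients served total 2,145.
Combined weights (60% headcount + 40% clients served): Meridian Wellness 0.3482; Central Transit 0.2216; Granite Outreach 0.1745; Ashcroft Literacy 0.2557.
Pro-rata amounts: Meridian Wellness 19,951.67; Central Transit 12,697.96; Granite Outreach 9,996.79; Ashcroft Literacy 14,653.58.
At nearest $50: Meridian Wellness $19,950; Central Transit $12,700; Granite Outreach $10,000; Ashcroft Literacy $14,650. Sum = $57,300.
Sum already equals the total — no adjustment.

Meridian Wellness: $19,950; Central Transit: $12,700; Granite Outreach: $10,000; Ashcroft Literacy: $14,650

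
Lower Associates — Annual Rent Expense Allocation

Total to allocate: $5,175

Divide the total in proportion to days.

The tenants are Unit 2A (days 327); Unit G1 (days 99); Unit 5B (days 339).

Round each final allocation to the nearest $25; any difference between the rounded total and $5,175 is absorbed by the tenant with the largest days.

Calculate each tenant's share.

Unit 2A: $2,200 | Unit G1: $675 | Unit 5B: $2,300

Days total: 327 + 99 + 339 = 765.
Unrounded shares: Unit 2A 2,212.06; Unit G1 669.71; Unit 5B 2,293.24.
After rounding ($25): Unit 2A $2,200; Unit G1 $675; Unit 5B $2,300. Sum = $5,175.
Sum already equals the total — no adjustment.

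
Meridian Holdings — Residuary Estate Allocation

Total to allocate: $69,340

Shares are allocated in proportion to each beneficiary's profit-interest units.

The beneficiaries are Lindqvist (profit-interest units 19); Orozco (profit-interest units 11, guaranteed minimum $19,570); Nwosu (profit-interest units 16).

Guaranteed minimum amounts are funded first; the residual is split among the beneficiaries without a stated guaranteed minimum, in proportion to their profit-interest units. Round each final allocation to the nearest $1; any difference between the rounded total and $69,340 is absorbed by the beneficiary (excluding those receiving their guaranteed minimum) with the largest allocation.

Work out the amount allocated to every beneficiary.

Minimums first: Orozco $19,570. Remaining pool $49,770.
Remaining pool split over remaining profit-interest units 35: Lindqvist 27,018.00 → $27,018; Nwosu 22,752.00 → $22,752.

Lindqvist: $27,018 · Orozco: $19,570 · Nwosu: $22,752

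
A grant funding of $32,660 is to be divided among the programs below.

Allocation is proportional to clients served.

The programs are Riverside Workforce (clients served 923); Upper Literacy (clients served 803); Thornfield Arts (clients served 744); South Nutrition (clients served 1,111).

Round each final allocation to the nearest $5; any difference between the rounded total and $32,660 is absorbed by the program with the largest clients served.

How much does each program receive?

Combined clients served = 923 + 803 + 744 + 1,111 = 3,581.
Pro-rata amounts: Riverside Workforce 8,418.09; Upper Literacy 7,323.65; Thornfield Arts 6,785.55; South Nutrition 10,132.72.
After rounding ($5): Riverside Workforce $8,420; Upper Literacy $7,325; Thornfield Arts $6,785; South Nutrition $10,135. Sum = $32,665.
Difference $32,660 − $32,665 = −$5 applied to largest clients served (South Nutrition): South Nutrition becomes $10,130.

Riverside Workforce: $8,420 · Upper Literacy: $7,325 · Thornfield Arts: $6,785 · South Nutrition: $10,130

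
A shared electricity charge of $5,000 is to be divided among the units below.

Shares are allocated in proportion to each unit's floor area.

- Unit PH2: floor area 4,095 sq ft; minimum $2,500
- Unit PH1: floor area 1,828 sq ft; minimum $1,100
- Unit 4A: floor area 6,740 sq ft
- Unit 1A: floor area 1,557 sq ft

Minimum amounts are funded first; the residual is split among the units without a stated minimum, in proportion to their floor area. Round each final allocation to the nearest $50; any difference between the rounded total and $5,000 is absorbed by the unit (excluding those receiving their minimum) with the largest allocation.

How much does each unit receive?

Unit PH2: $2,500; Unit PH1: $1,100; Unit 4A: $1,150; Unit 1A: $250

Guaranteed amounts: Unit PH2 $2,500; Unit PH1 $1,100. Balance $1,400.
Balance split over remaining floor area 8,297: Unit 4A 1,137.28 → $1,150; Unit 1A 262.72 → $250.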